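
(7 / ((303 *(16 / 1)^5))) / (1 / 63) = 147 / 105906176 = 0.00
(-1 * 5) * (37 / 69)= -185 / 69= -2.68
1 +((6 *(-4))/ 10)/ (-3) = 9/ 5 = 1.80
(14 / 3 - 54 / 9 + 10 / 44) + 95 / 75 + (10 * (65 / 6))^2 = 11618909 / 990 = 11736.27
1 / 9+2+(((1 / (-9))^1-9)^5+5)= -3706978528 / 59049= -62778.01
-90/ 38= -2.37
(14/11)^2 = 196/121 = 1.62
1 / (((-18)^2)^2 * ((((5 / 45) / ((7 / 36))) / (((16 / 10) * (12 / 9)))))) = 7 / 196830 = 0.00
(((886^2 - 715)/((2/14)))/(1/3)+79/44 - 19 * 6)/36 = 724670707/1584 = 457494.13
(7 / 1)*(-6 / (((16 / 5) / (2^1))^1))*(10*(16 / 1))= -4200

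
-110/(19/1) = -110/19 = -5.79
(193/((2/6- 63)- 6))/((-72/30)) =965/824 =1.17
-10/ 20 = -1/ 2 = -0.50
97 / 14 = 6.93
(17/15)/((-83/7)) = -0.10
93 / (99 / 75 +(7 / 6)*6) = 2325 / 208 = 11.18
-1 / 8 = -0.12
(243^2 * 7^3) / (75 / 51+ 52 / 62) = 10673756289 / 1217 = 8770547.48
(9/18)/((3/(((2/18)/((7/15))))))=5/126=0.04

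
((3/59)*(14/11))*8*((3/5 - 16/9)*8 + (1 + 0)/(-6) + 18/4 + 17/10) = -3416/1947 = -1.75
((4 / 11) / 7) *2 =8 / 77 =0.10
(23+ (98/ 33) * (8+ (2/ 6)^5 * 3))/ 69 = 11371/ 16767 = 0.68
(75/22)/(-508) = -75/11176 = -0.01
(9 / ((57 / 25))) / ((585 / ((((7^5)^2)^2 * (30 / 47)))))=3989613314880600050 / 11609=343665545256318.38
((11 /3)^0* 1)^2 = 1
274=274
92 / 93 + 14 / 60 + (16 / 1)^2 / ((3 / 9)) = 769.22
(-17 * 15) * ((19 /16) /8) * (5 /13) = -14.56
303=303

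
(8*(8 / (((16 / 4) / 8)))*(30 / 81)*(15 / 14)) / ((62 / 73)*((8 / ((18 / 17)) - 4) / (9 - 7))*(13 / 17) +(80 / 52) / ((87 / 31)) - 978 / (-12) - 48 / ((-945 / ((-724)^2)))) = 14971424000 / 7872185167929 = 0.00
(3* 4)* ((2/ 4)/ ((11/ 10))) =5.45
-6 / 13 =-0.46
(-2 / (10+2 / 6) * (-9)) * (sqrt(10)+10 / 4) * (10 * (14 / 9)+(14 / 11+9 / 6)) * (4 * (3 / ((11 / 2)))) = 653220 / 3751+261288 * sqrt(10) / 3751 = 394.42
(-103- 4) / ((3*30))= -107 / 90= -1.19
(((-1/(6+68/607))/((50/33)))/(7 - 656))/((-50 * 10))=-1821/5472250000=-0.00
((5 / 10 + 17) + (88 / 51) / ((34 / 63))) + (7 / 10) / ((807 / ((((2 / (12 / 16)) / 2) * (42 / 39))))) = 1882670783 / 90956970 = 20.70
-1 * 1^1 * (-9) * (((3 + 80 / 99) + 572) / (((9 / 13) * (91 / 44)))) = 228020 / 63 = 3619.37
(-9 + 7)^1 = -2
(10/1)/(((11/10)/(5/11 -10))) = -10500/121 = -86.78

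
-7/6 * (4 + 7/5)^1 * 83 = -5229/10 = -522.90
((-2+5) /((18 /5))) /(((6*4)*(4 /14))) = 35 /288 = 0.12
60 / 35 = 12 / 7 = 1.71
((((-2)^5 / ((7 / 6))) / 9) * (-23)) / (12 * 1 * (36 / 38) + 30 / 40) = 111872 / 19341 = 5.78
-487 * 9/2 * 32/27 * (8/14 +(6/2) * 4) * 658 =-64455424/3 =-21485141.33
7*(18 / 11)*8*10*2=20160 / 11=1832.73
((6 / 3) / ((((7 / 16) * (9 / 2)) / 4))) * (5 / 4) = 320 / 63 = 5.08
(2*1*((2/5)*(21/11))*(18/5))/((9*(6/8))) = 224/275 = 0.81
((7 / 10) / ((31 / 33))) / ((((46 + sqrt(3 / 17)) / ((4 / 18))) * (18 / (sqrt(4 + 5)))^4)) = 30107 / 10838179080 - 77 * sqrt(51) / 21676358160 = 0.00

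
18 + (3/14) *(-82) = 3/7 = 0.43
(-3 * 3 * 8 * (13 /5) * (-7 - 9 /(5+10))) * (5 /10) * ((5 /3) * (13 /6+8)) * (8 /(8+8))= 30134 /5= 6026.80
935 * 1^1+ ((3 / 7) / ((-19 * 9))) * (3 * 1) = 124354 / 133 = 934.99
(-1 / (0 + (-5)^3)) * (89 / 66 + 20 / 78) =459 / 35750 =0.01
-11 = -11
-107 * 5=-535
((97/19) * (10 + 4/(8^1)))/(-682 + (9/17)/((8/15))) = -19788/251389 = -0.08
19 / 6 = 3.17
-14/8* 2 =-7/2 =-3.50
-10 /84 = -5 /42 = -0.12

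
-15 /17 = -0.88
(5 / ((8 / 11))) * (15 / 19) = 825 / 152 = 5.43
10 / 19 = 0.53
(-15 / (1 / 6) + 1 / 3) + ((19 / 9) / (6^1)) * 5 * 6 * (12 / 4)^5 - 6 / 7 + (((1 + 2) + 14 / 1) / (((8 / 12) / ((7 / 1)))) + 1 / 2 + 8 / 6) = 55751 / 21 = 2654.81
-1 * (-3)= 3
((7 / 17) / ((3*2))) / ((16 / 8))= 7 / 204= 0.03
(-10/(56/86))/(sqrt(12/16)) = -17.73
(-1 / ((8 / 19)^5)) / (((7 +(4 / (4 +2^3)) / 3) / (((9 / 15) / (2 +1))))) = -22284891 / 10485760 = -2.13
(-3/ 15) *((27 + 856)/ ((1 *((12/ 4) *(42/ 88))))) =-38852/ 315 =-123.34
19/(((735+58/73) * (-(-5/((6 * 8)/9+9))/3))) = 0.22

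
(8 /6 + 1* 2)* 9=30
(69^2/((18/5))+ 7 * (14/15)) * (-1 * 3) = -3987.10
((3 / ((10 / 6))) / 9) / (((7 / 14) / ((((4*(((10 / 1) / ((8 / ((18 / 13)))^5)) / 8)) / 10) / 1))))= 59049 / 1901020160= 0.00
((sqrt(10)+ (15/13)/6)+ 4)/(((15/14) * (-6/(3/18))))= -763/7020- 7 * sqrt(10)/270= -0.19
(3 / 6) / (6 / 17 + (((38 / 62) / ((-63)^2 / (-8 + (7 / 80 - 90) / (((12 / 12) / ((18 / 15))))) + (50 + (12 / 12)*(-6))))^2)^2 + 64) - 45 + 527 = 1272143442205943661087563915973378 / 2639259203493040962560417378641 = 482.01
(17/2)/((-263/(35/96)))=-595/50496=-0.01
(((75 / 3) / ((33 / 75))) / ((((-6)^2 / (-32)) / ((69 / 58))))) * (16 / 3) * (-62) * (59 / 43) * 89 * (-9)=-299517040000 / 13717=-21835462.56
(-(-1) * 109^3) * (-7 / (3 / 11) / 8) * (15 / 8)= -498586165 / 64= -7790408.83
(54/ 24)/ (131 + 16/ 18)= 81/ 4748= 0.02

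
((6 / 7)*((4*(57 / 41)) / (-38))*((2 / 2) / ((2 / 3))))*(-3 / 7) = 162 / 2009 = 0.08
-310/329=-0.94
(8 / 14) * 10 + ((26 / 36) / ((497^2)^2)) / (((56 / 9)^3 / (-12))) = 30614106705599401 / 5357468673480448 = 5.71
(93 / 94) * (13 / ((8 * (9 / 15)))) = 2015 / 752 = 2.68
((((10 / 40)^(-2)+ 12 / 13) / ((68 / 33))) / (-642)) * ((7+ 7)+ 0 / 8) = -4235 / 23647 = -0.18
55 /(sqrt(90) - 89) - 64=-506079 /7831 - 165 * sqrt(10) /7831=-64.69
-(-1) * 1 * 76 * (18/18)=76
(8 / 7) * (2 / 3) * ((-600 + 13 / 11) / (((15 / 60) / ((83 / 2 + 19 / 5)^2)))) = -1029875568 / 275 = -3745002.07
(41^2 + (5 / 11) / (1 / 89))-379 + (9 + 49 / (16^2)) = 3806235 / 2816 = 1351.65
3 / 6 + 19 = 39 / 2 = 19.50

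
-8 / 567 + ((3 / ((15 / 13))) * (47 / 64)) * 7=2422499 / 181440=13.35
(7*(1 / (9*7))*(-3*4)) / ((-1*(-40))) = -1 / 30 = -0.03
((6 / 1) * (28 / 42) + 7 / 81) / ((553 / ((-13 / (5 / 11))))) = -47333 / 223965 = -0.21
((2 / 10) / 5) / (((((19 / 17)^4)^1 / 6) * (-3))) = -167042 / 3258025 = -0.05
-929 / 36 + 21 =-173 / 36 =-4.81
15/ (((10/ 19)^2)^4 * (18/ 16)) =16983563041/ 7500000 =2264.48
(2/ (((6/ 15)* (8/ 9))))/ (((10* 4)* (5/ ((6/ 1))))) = 27/ 160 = 0.17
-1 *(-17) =17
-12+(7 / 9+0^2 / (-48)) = -101 / 9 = -11.22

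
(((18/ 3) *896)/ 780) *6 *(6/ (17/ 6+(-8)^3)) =-96768/ 198575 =-0.49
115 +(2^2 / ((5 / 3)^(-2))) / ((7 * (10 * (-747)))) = 5412005 / 47061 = 115.00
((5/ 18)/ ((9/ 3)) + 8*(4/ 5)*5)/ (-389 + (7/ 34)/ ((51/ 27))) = -500837/ 6069033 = -0.08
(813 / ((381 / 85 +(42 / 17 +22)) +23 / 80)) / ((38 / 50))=27642000 / 755573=36.58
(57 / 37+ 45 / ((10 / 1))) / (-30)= -149 / 740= -0.20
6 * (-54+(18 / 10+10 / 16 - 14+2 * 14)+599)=67371 / 20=3368.55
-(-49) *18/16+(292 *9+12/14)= 150303/56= 2683.98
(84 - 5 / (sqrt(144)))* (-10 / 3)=-5015 / 18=-278.61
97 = 97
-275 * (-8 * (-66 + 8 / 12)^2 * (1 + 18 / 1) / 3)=1605788800 / 27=59473659.26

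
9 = 9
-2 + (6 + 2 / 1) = 6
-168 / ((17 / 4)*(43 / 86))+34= -766 / 17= -45.06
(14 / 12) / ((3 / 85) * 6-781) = -85 / 56886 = -0.00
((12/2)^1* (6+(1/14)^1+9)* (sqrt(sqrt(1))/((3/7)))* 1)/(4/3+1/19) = 12027/79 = 152.24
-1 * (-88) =88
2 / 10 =0.20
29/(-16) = -1.81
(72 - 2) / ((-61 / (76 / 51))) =-5320 / 3111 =-1.71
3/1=3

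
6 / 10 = 3 / 5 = 0.60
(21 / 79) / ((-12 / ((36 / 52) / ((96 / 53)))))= -1113 / 131456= -0.01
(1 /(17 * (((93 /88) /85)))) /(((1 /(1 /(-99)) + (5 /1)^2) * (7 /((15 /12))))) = -275 /24087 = -0.01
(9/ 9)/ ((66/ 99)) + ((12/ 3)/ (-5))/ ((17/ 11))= 167/ 170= 0.98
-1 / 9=-0.11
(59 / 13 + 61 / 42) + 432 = 437.99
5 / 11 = 0.45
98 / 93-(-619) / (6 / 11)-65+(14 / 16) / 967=1070.89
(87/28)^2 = 7569/784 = 9.65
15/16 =0.94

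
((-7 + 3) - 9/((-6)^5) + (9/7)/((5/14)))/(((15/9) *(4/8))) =-1723/3600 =-0.48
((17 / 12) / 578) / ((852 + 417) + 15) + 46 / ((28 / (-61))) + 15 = -312489641 / 3667104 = -85.21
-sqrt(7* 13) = -sqrt(91) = -9.54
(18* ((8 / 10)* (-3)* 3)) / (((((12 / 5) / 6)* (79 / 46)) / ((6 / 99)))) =-9936 / 869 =-11.43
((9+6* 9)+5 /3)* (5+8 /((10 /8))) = 3686 /5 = 737.20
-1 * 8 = -8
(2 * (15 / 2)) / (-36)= -5 / 12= -0.42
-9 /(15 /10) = -6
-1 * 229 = -229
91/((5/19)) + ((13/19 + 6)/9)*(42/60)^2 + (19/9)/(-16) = 2629843/7600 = 346.03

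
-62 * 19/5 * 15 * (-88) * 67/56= 2604558/7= 372079.71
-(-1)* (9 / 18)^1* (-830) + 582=167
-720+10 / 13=-719.23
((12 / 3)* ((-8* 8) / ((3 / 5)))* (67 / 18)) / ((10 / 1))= -4288 / 27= -158.81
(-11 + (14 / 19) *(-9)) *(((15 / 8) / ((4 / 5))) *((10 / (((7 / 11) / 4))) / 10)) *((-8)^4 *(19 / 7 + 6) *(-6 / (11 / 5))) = 23541120000 / 931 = 25285843.18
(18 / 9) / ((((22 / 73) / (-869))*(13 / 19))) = -109573 / 13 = -8428.69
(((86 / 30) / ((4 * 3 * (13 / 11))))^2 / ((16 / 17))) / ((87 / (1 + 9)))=3803393 / 762203520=0.00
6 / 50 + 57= 1428 / 25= 57.12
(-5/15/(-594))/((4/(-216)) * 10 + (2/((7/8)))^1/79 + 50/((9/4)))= 553/21744822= 0.00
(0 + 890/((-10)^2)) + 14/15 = 59/6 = 9.83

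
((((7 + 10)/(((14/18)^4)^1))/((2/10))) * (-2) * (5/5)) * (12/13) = -13384440/31213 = -428.81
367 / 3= 122.33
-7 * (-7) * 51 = 2499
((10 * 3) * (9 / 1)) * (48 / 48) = 270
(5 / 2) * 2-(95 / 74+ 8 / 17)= 3.25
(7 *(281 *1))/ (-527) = -1967/ 527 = -3.73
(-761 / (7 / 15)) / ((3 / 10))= -38050 / 7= -5435.71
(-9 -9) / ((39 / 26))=-12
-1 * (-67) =67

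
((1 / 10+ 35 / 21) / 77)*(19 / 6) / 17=1007 / 235620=0.00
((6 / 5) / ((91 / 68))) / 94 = 204 / 21385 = 0.01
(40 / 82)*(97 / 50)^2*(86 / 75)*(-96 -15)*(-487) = 14580506306 / 128125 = 113799.07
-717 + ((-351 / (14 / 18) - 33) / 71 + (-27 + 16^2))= -245926 / 497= -494.82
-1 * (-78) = 78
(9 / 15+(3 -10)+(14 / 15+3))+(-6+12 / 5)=-91 / 15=-6.07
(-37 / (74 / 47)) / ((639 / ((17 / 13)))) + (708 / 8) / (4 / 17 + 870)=1013489 / 18906732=0.05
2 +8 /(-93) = 178 /93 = 1.91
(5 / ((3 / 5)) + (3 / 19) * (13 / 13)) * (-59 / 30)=-16.70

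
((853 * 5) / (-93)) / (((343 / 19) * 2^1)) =-81035 / 63798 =-1.27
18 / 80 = 9 / 40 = 0.22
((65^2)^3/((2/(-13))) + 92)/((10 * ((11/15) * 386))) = -2941336733823/16984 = -173182803.45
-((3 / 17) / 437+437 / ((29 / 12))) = -180.83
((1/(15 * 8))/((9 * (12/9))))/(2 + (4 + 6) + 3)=1/21600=0.00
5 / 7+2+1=26 / 7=3.71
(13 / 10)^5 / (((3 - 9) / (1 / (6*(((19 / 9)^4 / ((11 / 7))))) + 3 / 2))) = -170844161969 / 182449400000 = -0.94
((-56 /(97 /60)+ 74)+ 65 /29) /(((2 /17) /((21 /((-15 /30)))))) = -41778639 /2813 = -14851.99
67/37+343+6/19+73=293943/703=418.13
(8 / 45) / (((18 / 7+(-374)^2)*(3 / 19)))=532 / 66092625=0.00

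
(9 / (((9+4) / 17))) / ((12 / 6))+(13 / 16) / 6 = 7513 / 1248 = 6.02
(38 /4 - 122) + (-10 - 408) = -1061 /2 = -530.50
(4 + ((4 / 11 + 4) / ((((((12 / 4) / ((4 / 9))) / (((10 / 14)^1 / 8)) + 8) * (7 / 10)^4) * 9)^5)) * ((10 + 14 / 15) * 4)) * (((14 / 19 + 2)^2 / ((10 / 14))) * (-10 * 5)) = -2235445786372951829684280888361446693760 / 1065875856773729515157472264236161053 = -2097.29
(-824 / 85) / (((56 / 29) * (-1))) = 2987 / 595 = 5.02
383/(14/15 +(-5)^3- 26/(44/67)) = -126390/54007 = -2.34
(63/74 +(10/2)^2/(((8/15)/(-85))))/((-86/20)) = 5895615/6364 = 926.40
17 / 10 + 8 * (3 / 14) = 3.41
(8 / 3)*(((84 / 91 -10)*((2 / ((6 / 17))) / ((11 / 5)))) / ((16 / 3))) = -5015 / 429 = -11.69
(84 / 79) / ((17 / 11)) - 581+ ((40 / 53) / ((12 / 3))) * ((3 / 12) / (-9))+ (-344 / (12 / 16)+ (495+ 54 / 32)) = -5558416583 / 10249776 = -542.30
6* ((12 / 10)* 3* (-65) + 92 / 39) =-18068 / 13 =-1389.85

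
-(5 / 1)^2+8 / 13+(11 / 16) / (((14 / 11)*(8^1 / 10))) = -276167 / 11648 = -23.71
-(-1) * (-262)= -262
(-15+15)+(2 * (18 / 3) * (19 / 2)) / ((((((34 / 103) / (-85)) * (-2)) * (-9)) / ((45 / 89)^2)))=-6604875 / 15842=-416.92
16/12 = 4/3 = 1.33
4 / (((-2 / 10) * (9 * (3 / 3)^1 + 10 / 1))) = -20 / 19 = -1.05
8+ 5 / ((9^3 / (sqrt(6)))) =5 * sqrt(6) / 729+ 8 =8.02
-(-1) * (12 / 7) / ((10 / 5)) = 6 / 7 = 0.86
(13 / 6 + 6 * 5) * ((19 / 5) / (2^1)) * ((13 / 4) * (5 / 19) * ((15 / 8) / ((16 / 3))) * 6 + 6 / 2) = 1503277 / 5120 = 293.61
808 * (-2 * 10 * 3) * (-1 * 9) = 436320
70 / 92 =35 / 46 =0.76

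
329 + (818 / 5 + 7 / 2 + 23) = 5191 / 10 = 519.10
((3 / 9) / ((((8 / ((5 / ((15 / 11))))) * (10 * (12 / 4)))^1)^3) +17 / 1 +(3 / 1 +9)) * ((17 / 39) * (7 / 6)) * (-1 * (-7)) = 27049656916723 / 262020096000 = 103.24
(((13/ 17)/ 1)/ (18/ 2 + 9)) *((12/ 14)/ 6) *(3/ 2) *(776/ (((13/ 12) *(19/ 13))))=4.46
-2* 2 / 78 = -2 / 39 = -0.05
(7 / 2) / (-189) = -1 / 54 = -0.02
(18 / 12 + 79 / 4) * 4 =85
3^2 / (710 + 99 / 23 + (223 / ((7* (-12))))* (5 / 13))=226044 / 17914823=0.01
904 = 904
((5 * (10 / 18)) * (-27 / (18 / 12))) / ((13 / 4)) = -200 / 13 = -15.38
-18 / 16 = -9 / 8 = -1.12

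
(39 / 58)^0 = 1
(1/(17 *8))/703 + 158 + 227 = 36809081/95608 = 385.00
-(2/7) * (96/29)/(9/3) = -64/203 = -0.32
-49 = -49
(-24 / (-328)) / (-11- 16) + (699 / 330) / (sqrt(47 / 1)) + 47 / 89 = 233 * sqrt(47) / 5170 + 17254 / 32841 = 0.83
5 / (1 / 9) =45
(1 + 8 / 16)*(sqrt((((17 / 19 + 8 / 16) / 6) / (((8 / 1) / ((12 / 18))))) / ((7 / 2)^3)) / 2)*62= 31*sqrt(14098) / 3724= 0.99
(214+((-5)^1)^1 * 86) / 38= -108 / 19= -5.68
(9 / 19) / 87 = 0.01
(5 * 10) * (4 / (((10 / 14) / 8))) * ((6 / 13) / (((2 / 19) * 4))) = 31920 / 13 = 2455.38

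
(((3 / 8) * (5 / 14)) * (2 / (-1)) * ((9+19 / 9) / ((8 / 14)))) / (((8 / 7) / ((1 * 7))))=-6125 / 192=-31.90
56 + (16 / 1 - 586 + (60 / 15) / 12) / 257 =41467 / 771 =53.78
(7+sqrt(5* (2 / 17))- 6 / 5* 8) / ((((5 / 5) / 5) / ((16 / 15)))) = -208 / 15+16* sqrt(170) / 51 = -9.78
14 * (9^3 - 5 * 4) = 9926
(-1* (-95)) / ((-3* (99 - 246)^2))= -95 / 64827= -0.00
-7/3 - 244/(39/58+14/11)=-475703/3723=-127.77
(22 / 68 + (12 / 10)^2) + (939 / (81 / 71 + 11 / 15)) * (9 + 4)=5526689377 / 848300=6515.02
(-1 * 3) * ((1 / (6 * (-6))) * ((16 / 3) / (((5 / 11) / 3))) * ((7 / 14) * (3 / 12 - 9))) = -77 / 6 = -12.83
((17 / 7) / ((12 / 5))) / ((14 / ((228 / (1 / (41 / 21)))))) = 66215 / 2058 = 32.17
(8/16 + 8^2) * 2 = 129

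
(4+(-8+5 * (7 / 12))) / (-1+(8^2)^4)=-0.00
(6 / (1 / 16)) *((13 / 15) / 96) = 13 / 15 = 0.87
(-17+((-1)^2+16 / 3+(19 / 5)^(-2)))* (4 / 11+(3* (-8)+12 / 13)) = 37277296 / 154869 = 240.70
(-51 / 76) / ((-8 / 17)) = 867 / 608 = 1.43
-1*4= -4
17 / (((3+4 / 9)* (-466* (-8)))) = 153 / 115568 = 0.00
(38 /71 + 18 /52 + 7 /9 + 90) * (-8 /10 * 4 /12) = -609130 /24921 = -24.44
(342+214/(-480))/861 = 81973/206640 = 0.40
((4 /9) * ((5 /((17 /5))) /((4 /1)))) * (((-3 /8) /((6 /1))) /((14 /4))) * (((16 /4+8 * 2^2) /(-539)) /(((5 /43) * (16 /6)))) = 645 /1026256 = 0.00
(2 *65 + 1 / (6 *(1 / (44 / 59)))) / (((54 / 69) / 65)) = 17216420 / 1593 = 10807.55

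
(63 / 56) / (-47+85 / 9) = -81 / 2704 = -0.03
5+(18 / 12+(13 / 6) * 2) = 65 / 6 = 10.83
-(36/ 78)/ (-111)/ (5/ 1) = 2/ 2405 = 0.00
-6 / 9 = -2 / 3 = -0.67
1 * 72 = 72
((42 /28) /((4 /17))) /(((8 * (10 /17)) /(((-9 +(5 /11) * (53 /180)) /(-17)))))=59687 /84480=0.71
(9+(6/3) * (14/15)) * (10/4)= 163/6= 27.17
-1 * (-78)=78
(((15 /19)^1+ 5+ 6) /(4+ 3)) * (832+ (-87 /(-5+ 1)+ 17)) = 1466.53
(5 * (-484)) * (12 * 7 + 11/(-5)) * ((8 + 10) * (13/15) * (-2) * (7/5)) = 216167952/25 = 8646718.08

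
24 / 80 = 3 / 10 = 0.30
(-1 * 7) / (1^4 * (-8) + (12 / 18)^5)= 0.89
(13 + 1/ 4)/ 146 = 53/ 584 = 0.09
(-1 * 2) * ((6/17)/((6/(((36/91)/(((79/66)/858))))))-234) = 4086036/9401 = 434.64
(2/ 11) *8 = 16/ 11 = 1.45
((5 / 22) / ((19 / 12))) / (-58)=-15 / 6061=-0.00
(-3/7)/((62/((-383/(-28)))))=-1149/12152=-0.09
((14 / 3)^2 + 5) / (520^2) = 241 / 2433600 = 0.00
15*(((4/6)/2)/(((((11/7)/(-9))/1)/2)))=-57.27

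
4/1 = 4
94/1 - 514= -420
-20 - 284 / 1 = -304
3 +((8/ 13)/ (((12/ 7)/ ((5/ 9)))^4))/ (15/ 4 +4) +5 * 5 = 28.00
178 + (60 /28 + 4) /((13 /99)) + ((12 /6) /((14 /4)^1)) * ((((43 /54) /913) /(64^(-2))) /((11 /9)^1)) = 620868023 /2741739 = 226.45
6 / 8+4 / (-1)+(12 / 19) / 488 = -15061 / 4636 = -3.25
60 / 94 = 30 / 47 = 0.64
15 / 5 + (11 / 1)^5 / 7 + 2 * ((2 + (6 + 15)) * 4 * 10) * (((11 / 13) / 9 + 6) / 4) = 21141284 / 819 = 25813.53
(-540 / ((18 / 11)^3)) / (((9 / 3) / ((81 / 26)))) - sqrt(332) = -6655 / 52 - 2 *sqrt(83) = -146.20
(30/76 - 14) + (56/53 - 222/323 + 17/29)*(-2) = -15406137/992902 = -15.52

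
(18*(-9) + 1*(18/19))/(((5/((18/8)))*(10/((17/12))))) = -10.27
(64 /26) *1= 32 /13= 2.46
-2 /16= -1 /8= -0.12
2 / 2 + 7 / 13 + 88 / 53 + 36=27008 / 689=39.20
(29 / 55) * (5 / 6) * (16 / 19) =232 / 627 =0.37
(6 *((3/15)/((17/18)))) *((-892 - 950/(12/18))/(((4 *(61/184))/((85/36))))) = -319746/61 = -5241.74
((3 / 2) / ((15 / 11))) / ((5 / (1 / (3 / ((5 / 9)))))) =11 / 270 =0.04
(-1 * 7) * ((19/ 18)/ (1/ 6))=-133/ 3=-44.33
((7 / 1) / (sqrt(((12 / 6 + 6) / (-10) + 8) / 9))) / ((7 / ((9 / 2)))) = 9 * sqrt(5) / 4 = 5.03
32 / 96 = 1 / 3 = 0.33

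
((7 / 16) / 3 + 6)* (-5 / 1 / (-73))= 1475 / 3504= 0.42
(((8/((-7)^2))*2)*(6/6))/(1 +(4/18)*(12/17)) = 816/2891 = 0.28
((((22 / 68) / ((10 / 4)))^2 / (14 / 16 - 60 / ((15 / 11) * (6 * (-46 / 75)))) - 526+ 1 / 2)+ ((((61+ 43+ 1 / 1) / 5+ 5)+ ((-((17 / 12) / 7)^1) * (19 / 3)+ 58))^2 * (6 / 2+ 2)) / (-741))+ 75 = -132891793336033943 / 267566583538800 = -496.67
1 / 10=0.10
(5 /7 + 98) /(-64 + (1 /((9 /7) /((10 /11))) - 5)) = -68409 /47327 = -1.45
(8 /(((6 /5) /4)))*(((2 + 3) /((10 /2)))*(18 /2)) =240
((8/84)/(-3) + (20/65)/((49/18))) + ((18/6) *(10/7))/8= 14149/22932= 0.62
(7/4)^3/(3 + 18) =49/192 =0.26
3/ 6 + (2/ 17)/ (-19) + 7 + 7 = 9363/ 646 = 14.49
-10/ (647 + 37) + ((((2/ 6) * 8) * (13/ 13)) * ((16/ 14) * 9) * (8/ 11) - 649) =-16565839/ 26334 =-629.07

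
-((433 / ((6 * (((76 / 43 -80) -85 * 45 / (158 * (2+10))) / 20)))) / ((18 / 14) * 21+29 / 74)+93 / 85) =-493198267109 / 1127260540605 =-0.44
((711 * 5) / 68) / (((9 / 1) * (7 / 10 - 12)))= -1975 / 3842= -0.51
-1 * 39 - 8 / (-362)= -7055 / 181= -38.98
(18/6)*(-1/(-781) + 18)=42177/781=54.00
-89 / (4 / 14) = -311.50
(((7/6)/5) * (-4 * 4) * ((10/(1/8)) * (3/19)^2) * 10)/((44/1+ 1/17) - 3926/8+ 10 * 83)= -365568/1881893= -0.19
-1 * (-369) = 369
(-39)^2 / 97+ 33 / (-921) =465880 / 29779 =15.64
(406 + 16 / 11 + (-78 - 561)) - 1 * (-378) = 146.45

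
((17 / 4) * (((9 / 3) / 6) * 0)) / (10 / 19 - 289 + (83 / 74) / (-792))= 0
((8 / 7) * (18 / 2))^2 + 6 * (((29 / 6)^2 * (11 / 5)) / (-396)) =5557511 / 52920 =105.02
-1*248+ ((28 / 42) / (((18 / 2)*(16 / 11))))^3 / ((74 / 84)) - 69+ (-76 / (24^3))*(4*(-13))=-19682440531 / 62145792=-316.71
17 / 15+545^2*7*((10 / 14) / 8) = 22277011 / 120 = 185641.76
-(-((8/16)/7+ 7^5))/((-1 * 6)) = -78433/28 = -2801.18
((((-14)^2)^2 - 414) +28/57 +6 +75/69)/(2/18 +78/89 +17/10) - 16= 14127.02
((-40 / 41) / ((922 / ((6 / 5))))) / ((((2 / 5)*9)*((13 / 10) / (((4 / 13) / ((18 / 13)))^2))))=-800 / 59708259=-0.00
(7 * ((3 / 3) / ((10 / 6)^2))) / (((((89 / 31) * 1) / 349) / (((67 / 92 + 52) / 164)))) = 3306427047 / 33570800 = 98.49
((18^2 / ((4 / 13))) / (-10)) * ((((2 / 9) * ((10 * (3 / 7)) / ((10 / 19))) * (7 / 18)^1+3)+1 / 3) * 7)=-29757 / 10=-2975.70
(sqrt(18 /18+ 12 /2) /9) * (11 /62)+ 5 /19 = 11 * sqrt(7) /558+ 5 /19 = 0.32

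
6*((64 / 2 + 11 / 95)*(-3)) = -54918 / 95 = -578.08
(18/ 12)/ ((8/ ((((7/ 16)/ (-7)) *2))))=-3/ 128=-0.02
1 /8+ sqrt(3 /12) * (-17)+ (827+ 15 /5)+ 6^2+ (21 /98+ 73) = 52127 /56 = 930.84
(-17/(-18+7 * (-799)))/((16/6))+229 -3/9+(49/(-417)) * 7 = 4264875035/18718296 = 227.85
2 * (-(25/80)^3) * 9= -1125/2048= -0.55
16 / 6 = 8 / 3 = 2.67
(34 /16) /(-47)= -17 /376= -0.05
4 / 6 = 2 / 3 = 0.67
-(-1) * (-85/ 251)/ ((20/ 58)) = -493/ 502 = -0.98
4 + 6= 10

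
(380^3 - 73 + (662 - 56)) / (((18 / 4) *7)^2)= 55301.12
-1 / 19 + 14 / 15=251 / 285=0.88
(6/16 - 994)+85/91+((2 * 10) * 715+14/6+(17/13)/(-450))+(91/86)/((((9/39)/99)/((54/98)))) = 13643841301/1006200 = 13559.77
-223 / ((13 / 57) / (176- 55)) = -118310.08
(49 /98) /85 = 0.01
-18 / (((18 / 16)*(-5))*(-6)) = -8 / 15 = -0.53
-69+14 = -55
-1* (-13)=13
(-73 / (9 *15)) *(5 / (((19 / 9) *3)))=-73 / 171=-0.43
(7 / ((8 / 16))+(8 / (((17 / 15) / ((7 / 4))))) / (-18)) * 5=3395 / 51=66.57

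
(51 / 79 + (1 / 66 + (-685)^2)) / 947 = 2446542595 / 4937658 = 495.49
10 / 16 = 5 / 8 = 0.62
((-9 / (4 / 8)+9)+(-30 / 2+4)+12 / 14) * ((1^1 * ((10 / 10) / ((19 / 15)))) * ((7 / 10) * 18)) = -3618 / 19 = -190.42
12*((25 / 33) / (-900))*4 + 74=7322 / 99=73.96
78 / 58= 39 / 29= 1.34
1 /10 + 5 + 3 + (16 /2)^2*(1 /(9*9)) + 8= 13681 /810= 16.89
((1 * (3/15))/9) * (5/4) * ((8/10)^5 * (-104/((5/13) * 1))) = -346112/140625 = -2.46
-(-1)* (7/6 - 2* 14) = -161/6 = -26.83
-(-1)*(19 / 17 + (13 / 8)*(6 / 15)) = 601 / 340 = 1.77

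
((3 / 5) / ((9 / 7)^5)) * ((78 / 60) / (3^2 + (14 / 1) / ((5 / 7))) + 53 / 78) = 5226977 / 42220035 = 0.12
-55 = -55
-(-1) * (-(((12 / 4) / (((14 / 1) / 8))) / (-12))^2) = -1 / 49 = -0.02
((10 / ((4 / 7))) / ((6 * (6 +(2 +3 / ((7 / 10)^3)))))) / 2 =12005 / 137856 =0.09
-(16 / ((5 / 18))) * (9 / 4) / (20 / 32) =-5184 / 25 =-207.36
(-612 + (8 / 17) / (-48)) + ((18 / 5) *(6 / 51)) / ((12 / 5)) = -3671 / 6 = -611.83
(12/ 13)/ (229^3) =12/ 156116857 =0.00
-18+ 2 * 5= -8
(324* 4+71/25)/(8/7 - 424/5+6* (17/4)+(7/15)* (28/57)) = -77735574/3466985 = -22.42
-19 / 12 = -1.58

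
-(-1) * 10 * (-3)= -30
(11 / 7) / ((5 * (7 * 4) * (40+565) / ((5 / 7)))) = 1 / 75460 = 0.00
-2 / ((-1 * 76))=1 / 38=0.03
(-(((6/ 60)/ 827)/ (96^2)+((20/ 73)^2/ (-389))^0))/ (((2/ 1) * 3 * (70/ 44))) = -838379531/ 8002713600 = -0.10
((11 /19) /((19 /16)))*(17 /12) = 748 /1083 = 0.69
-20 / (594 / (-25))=250 / 297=0.84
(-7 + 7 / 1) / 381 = 0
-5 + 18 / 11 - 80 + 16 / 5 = -4409 / 55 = -80.16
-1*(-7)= 7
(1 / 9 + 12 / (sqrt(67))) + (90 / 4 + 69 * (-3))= -3319 / 18 + 12 * sqrt(67) / 67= -182.92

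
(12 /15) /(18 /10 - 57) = -1 /69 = -0.01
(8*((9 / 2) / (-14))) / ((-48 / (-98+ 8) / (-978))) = 66015 / 14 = 4715.36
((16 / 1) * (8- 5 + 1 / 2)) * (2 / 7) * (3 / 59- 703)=-663584 / 59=-11247.19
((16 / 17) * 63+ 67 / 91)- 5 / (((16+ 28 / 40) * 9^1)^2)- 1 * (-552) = 2138853796799 / 3494686923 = 612.03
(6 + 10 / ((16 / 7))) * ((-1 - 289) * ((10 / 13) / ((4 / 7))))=-421225 / 104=-4050.24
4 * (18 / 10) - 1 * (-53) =301 / 5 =60.20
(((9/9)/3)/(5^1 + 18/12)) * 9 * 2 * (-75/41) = -900/533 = -1.69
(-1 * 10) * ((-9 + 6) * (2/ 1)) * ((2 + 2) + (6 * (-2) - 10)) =-1080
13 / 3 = 4.33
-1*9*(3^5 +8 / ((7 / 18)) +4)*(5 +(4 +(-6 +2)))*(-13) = 1095705 / 7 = 156529.29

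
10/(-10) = -1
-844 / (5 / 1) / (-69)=844 / 345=2.45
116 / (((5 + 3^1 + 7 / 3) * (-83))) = -348 / 2573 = -0.14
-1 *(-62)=62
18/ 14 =9/ 7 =1.29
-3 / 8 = -0.38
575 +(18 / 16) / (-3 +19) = 73609 / 128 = 575.07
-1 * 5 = -5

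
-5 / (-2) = 5 / 2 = 2.50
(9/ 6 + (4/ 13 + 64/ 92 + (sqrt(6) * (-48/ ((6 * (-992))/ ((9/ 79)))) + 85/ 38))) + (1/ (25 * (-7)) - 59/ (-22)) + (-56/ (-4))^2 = 9 * sqrt(6)/ 9796 + 4449090593/ 21871850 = 203.42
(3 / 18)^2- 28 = -1007 / 36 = -27.97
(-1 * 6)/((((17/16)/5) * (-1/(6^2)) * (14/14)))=17280/17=1016.47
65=65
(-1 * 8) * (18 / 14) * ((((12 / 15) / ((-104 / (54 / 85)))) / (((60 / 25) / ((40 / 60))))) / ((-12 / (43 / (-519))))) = 129 / 1338155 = 0.00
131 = 131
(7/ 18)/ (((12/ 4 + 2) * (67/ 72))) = 28/ 335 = 0.08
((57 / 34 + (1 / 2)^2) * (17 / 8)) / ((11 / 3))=393 / 352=1.12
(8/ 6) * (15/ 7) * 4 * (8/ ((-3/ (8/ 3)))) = -5120/ 63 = -81.27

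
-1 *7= -7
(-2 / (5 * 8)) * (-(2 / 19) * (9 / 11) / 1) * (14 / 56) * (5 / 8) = 9 / 13376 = 0.00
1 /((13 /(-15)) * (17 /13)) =-15 /17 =-0.88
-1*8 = -8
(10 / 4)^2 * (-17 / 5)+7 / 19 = -1587 / 76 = -20.88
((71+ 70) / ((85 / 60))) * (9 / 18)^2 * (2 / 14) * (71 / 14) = 30033 / 1666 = 18.03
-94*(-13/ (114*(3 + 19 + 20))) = 611/ 2394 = 0.26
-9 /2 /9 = -1 /2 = -0.50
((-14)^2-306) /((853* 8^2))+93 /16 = 158603 /27296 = 5.81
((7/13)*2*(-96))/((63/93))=-1984/13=-152.62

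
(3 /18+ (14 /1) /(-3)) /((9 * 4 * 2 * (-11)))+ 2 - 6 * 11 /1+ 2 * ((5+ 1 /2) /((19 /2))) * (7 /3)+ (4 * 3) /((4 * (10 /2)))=-3044339 /50160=-60.69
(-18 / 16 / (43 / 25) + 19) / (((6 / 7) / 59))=2606443 / 2064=1262.81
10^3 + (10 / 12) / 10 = 12001 / 12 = 1000.08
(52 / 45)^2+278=565654 / 2025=279.34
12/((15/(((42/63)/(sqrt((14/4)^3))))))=16*sqrt(14)/735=0.08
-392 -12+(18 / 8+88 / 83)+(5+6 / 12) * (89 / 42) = -678088 / 1743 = -389.03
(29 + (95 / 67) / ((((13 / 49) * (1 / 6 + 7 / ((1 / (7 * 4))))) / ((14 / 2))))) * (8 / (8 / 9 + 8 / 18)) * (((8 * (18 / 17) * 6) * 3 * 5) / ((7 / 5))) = 11634977246400 / 121994873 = 95372.67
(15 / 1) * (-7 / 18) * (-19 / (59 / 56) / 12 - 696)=2160515 / 531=4068.77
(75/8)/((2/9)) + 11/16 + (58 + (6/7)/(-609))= 1146731/11368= 100.87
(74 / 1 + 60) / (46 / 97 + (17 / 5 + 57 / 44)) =2859560 / 110321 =25.92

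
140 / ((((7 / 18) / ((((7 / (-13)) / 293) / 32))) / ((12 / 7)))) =-135 / 3809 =-0.04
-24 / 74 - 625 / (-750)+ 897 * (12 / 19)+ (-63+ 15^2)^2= 113088947 / 4218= 26811.04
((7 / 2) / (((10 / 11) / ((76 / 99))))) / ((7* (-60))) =-19 / 2700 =-0.01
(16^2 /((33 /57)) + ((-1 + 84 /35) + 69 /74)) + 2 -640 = -787487 /4070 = -193.49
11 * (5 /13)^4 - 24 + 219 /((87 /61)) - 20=90937672 /828269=109.79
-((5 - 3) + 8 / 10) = -14 / 5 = -2.80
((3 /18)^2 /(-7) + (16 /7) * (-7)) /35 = -4033 /8820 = -0.46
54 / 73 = 0.74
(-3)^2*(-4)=-36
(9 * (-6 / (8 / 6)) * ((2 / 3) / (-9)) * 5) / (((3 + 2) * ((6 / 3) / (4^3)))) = 96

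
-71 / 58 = -1.22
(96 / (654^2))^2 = 64 / 1270423449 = 0.00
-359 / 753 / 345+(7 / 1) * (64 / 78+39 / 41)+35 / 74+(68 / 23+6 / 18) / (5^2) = 13.01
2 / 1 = 2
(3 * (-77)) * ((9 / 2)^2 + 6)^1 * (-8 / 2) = 24255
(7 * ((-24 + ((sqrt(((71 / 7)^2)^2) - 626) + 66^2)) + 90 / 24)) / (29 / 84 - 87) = -307.99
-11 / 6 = -1.83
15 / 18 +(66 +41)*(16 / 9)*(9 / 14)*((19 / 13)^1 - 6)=-302569 / 546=-554.16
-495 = -495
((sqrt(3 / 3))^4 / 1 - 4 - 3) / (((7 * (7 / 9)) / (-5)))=270 / 49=5.51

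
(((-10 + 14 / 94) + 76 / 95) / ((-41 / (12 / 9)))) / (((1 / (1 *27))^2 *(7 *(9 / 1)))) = 3.41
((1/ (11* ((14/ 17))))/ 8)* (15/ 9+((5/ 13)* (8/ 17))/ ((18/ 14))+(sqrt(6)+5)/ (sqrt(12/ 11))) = 3595/ 144144+17* sqrt(33)* (sqrt(6)+5)/ 7392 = 0.12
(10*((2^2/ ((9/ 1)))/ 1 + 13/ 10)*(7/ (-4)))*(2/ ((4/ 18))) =-1099/ 4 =-274.75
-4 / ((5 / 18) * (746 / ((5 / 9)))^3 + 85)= -100 / 16814020033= -0.00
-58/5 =-11.60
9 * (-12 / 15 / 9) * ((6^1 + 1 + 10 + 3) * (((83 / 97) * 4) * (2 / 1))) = -10624 / 97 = -109.53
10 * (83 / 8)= 415 / 4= 103.75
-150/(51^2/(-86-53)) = 6950/867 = 8.02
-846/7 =-120.86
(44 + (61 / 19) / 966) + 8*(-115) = -16078043 / 18354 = -876.00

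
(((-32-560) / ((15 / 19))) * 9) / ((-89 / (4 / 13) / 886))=119588736 / 5785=20672.21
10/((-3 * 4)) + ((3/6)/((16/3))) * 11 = 19/96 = 0.20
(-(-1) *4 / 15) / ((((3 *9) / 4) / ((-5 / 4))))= -0.05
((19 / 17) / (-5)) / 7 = -19 / 595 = -0.03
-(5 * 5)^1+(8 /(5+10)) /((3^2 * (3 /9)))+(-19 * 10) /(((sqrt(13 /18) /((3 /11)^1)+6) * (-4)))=-2679653 /191655 - 9405 * sqrt(26) /8518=-19.61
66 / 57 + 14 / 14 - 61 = -1118 / 19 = -58.84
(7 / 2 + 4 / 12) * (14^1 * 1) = 161 / 3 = 53.67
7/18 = 0.39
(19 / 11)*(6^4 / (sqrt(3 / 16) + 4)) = 1575936 / 2783 -98496*sqrt(3) / 2783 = 504.97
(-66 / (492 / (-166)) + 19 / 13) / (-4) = -3162 / 533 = -5.93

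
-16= -16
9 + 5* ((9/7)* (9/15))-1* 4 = 62/7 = 8.86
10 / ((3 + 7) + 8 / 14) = 35 / 37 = 0.95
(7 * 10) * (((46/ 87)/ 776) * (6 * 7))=5635/ 2813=2.00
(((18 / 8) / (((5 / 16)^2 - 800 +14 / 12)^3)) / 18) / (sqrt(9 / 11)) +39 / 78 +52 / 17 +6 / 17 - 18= -479 / 34 - 18874368 * sqrt(11) / 230830350233352589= -14.09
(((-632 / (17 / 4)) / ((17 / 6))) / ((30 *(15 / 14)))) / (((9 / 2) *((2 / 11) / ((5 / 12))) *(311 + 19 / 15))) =-24332 / 9137313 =-0.00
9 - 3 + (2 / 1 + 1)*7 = 27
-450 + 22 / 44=-449.50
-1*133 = -133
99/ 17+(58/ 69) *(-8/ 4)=4859/ 1173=4.14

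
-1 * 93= -93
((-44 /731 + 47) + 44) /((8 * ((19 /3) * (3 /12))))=199431 /27778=7.18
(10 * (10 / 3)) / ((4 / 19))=475 / 3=158.33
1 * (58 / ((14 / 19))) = 78.71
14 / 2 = 7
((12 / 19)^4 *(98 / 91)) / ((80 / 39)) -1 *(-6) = 3964062 / 651605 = 6.08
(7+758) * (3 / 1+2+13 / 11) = 52020 / 11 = 4729.09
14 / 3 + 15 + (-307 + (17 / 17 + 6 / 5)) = -4277 / 15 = -285.13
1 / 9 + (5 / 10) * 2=10 / 9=1.11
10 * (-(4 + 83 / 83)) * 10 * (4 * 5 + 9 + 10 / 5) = -15500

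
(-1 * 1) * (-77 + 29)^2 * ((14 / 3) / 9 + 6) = -45056 / 3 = -15018.67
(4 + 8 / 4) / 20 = 3 / 10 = 0.30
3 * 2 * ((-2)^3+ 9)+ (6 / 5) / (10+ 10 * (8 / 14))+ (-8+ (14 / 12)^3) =-19939 / 59400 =-0.34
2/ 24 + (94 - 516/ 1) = -5063/ 12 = -421.92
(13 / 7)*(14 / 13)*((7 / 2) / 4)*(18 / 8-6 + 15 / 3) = 35 / 16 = 2.19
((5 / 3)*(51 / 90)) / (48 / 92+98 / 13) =5083 / 43380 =0.12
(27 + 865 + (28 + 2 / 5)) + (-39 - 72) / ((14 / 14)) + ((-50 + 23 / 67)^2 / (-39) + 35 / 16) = 3493773499 / 4668560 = 748.36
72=72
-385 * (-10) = 3850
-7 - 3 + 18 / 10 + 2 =-6.20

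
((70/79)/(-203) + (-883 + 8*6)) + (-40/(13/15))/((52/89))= -353881005/387179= -914.00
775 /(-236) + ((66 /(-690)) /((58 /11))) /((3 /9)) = -2627459 /787060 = -3.34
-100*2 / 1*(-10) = 2000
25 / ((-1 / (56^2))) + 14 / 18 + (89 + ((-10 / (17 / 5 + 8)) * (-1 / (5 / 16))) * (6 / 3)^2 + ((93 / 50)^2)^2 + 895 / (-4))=-83908391123129 / 1068750000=-78510.78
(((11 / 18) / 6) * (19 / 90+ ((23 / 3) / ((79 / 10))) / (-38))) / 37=275759 / 539819640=0.00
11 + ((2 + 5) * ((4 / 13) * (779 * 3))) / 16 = 16931 / 52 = 325.60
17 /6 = 2.83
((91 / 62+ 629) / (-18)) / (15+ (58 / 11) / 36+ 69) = -429979 / 1032982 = -0.42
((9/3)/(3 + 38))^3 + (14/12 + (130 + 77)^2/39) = 5912665775/5375838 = 1099.86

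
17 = 17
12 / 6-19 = -17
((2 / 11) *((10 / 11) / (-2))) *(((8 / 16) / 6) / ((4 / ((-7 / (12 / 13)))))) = 455 / 34848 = 0.01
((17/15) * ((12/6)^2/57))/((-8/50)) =-85/171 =-0.50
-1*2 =-2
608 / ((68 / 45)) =6840 / 17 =402.35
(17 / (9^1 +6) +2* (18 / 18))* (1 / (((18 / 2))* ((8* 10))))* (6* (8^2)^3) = 6844.87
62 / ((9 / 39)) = 806 / 3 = 268.67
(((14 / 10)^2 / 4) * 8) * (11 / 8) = 539 / 100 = 5.39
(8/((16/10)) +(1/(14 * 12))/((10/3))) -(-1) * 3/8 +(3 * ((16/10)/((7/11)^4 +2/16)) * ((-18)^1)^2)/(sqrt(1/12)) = 3011/560 +202397184 * sqrt(3)/18805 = 18647.34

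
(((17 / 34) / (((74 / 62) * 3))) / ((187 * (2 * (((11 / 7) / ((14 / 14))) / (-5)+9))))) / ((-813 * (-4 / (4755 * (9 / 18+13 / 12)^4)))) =11795593775 / 29860620337152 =0.00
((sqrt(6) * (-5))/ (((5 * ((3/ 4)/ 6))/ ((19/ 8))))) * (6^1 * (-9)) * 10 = 10260 * sqrt(6) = 25131.76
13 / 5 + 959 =4808 / 5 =961.60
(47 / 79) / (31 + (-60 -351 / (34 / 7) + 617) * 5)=1598 / 6593261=0.00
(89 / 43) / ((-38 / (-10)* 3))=445 / 2451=0.18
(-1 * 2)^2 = 4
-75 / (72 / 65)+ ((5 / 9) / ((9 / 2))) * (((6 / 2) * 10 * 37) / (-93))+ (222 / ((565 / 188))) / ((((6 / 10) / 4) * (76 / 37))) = 7356437897 / 43128936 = 170.57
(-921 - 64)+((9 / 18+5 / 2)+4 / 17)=-16690 / 17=-981.76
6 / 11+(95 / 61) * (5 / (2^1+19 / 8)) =10922 / 4697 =2.33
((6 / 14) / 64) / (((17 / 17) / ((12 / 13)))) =9 / 1456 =0.01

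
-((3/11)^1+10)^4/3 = -163047361/43923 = -3712.12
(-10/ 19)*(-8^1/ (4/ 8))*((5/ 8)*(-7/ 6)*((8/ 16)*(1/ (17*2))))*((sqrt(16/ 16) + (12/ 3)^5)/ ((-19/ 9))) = 538125/ 12274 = 43.84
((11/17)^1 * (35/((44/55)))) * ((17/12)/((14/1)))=275/96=2.86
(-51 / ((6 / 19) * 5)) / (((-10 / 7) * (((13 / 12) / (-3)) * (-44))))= 20349 / 14300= 1.42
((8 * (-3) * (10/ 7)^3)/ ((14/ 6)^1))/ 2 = -36000/ 2401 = -14.99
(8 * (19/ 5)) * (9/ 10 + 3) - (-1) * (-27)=2289/ 25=91.56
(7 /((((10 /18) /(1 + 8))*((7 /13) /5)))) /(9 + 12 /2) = 351 /5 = 70.20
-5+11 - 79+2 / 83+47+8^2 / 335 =-716948 / 27805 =-25.78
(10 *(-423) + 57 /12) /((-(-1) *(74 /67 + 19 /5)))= -861.51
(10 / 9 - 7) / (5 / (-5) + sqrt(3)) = -53 *sqrt(3) / 18 - 53 / 18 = -8.04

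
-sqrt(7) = -2.65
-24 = -24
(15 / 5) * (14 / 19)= 42 / 19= 2.21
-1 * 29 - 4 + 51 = 18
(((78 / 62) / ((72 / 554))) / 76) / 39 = 277 / 84816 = 0.00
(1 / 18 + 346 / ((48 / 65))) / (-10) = -33739 / 720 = -46.86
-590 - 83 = -673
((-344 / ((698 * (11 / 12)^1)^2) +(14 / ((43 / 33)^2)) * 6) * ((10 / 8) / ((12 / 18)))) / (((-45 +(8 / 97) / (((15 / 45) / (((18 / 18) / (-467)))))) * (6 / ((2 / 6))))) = -8481880160826475 / 74065867483375988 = -0.11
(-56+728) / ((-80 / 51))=-428.40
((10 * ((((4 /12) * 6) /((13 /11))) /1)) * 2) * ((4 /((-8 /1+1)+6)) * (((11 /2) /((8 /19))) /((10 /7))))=-16093 /13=-1237.92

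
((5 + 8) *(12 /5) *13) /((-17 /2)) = -4056 /85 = -47.72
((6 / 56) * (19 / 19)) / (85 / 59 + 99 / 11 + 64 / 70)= 0.01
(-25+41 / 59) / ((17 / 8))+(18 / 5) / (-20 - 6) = -754707 / 65195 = -11.58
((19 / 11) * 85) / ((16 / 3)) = 4845 / 176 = 27.53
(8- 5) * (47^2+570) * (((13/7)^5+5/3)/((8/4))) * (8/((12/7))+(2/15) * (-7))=1902287432/5145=369735.17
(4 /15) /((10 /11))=0.29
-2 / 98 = -1 / 49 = -0.02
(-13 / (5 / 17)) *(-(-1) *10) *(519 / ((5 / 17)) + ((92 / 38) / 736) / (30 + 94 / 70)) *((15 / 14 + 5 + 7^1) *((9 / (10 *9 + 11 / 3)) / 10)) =-3212947608280839 / 32798544800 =-97960.07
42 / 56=3 / 4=0.75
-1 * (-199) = 199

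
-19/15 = -1.27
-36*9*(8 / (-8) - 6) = 2268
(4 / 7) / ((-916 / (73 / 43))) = -73 / 68929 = -0.00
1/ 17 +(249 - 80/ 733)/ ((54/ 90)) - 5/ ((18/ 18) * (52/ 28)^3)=34009916923/ 82130451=414.10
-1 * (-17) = 17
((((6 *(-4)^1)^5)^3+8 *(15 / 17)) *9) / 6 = -12873860715379175718732 / 17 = -757285924434069159925.41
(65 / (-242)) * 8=-260 / 121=-2.15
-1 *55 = -55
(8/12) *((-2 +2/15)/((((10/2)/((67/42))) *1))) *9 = -268/75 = -3.57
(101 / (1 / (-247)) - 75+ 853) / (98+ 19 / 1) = -206.57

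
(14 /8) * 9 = 63 /4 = 15.75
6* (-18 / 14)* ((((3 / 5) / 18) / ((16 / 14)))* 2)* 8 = -18 / 5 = -3.60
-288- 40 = -328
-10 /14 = -5 /7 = -0.71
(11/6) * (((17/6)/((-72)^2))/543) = 187/101336832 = 0.00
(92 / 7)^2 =8464 / 49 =172.73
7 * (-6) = -42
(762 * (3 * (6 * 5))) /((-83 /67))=-4594860 /83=-55359.76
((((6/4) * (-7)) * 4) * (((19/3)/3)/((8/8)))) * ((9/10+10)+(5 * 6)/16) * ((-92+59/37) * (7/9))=106090243/1332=79647.33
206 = 206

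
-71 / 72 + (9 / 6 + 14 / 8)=163 / 72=2.26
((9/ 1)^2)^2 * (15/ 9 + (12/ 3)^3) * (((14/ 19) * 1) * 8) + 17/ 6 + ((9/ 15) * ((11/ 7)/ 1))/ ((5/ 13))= 50666771831/ 19950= 2539687.81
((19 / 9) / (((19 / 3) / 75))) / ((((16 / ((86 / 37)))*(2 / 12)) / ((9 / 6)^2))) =29025 / 592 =49.03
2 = 2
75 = 75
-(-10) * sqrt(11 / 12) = 5 * sqrt(33) / 3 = 9.57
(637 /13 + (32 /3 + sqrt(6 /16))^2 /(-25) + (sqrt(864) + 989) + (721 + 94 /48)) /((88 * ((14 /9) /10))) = 663 * sqrt(6) /770 + 1580753 /12320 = 130.42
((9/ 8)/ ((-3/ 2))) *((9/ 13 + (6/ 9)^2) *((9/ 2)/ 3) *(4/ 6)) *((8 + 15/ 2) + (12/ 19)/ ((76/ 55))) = -80647/ 5928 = -13.60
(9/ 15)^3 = 27/ 125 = 0.22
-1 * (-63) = 63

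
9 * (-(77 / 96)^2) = -5929 / 1024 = -5.79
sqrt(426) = 20.64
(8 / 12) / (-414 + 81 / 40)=-80 / 49437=-0.00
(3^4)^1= 81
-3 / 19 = -0.16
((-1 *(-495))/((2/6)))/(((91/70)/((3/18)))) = 2475/13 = 190.38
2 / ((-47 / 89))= -178 / 47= -3.79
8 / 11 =0.73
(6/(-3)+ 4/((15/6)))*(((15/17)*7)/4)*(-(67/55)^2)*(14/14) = 94269/102850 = 0.92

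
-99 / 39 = -33 / 13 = -2.54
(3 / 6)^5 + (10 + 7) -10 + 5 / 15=707 / 96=7.36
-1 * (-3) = 3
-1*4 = -4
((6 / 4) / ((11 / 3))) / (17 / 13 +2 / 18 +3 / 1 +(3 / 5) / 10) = 26325 / 288211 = 0.09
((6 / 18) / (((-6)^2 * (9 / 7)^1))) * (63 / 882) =0.00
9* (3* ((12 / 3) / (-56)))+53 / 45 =-473 / 630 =-0.75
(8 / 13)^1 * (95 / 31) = 760 / 403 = 1.89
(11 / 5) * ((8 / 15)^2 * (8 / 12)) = 1408 / 3375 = 0.42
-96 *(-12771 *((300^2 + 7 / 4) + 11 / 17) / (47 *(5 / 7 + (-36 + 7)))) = -66318086268 / 799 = -83001359.53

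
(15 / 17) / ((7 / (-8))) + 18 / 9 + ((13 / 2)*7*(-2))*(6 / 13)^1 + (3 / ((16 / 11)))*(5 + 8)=-27029 / 1904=-14.20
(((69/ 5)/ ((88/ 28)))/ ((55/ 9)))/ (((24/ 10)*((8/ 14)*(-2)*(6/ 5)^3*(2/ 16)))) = -28175/ 23232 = -1.21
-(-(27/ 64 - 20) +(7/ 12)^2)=-19.92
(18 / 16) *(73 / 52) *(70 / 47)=22995 / 9776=2.35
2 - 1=1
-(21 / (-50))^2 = -441 / 2500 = -0.18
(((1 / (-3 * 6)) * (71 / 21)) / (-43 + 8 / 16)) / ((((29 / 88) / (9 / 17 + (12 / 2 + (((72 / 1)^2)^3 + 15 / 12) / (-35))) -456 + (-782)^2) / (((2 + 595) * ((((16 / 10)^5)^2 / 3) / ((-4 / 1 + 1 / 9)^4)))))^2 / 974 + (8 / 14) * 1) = 218651596350232491957932704308554330366580854173273332218068992 / 2072523946195776960985133495735846795833354592544983338205375184423235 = 0.00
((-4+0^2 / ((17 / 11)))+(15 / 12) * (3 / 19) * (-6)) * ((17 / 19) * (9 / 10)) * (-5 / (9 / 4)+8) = -43537 / 1805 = -24.12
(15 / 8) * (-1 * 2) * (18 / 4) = -135 / 8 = -16.88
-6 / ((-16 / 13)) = 39 / 8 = 4.88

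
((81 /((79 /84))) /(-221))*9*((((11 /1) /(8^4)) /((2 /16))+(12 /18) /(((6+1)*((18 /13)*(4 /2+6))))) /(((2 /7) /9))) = -14854833 /4469504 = -3.32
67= 67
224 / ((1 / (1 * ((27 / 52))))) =1512 / 13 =116.31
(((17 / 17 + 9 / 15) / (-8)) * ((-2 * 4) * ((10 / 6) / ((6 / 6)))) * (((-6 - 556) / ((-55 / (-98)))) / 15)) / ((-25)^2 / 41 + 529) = -9032464 / 27613575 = -0.33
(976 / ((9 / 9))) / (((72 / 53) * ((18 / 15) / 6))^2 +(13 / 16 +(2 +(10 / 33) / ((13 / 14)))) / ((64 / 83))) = 30109172121600 / 127856113339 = 235.49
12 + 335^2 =112237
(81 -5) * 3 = 228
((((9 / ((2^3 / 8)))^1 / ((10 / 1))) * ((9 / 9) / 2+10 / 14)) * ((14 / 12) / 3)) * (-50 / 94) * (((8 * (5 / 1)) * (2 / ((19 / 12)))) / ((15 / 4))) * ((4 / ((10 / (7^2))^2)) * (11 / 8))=-1795948 / 4465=-402.23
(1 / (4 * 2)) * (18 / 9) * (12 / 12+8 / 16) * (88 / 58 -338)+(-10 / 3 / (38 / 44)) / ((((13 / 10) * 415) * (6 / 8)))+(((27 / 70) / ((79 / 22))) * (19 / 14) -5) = -54286082510969 / 414255916620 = -131.04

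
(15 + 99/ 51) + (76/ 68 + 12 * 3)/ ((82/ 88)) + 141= 137849/ 697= 197.77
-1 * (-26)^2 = -676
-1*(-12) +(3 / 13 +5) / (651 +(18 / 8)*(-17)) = 382628 / 31863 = 12.01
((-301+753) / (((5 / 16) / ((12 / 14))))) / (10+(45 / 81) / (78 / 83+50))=123.84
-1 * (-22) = 22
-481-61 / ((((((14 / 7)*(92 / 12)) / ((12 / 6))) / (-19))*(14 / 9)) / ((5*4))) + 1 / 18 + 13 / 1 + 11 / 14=1476.51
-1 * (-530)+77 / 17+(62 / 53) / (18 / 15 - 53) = 124731979 / 233359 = 534.51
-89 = -89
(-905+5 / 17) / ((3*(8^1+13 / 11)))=-169180 / 5151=-32.84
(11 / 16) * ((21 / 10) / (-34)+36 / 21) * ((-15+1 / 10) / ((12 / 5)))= -2148729 / 304640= -7.05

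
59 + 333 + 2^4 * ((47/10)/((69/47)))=152912/345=443.22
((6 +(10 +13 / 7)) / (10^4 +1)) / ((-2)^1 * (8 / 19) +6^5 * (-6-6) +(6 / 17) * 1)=-40375 / 2110006359538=-0.00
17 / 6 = 2.83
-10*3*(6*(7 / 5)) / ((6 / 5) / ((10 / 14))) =-150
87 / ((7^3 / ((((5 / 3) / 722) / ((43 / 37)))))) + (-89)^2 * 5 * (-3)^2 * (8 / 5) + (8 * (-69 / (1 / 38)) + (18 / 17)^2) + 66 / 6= 1690617109416731 / 3077496842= 549348.12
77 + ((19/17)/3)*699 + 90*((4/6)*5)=10836/17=637.41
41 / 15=2.73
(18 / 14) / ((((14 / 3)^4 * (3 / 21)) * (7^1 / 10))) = 3645 / 134456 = 0.03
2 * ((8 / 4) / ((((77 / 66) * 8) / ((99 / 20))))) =297 / 140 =2.12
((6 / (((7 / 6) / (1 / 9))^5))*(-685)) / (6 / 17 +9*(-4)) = 372640 / 412494201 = 0.00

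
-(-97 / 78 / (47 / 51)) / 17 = 97 / 1222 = 0.08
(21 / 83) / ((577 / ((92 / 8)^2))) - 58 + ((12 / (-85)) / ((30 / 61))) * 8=-4904297739 / 81414700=-60.24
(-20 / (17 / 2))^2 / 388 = 400 / 28033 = 0.01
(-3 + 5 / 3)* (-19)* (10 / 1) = 760 / 3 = 253.33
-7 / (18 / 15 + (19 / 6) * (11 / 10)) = -420 / 281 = -1.49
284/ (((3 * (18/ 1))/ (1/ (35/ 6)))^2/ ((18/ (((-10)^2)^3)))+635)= 284/ 5512500635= 0.00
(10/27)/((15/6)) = 0.15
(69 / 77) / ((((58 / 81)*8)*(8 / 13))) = 72657 / 285824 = 0.25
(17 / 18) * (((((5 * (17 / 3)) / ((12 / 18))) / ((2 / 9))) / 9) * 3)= 60.21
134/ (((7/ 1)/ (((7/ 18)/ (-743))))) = -67/ 6687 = -0.01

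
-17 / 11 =-1.55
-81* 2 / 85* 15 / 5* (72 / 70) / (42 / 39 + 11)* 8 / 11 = -1819584 / 5137825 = -0.35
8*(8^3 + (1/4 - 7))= 4042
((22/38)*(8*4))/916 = 88/4351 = 0.02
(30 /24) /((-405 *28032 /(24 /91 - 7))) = 613 /826495488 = 0.00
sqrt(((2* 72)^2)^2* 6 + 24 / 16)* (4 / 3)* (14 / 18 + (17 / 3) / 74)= 569* sqrt(10319560710) / 999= 57859.86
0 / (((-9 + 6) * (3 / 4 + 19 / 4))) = 0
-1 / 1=-1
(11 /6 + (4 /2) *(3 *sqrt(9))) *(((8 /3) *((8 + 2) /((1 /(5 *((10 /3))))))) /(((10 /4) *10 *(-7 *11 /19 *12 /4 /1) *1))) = -25840 /891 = -29.00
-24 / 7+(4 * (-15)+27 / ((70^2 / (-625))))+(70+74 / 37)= 1005 / 196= 5.13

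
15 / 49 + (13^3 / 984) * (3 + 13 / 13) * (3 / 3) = 9.24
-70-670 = -740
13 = 13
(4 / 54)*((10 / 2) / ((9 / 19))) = 190 / 243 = 0.78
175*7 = 1225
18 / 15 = 6 / 5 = 1.20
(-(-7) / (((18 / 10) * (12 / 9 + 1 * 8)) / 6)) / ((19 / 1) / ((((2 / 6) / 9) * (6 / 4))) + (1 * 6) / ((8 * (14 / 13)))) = 140 / 19191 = 0.01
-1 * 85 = -85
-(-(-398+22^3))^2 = -105062500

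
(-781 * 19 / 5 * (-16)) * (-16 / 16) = -237424 / 5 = -47484.80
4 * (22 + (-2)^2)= 104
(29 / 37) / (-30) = -29 / 1110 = -0.03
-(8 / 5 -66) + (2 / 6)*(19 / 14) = 13619 / 210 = 64.85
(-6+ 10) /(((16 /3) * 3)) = 1 /4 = 0.25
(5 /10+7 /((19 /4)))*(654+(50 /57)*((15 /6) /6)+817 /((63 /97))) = 114450325 /30324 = 3774.25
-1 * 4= -4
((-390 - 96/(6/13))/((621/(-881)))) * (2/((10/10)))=45812/27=1696.74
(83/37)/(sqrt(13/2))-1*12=-12 + 83*sqrt(26)/481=-11.12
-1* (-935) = 935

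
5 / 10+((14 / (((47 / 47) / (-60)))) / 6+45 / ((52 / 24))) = -3087 / 26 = -118.73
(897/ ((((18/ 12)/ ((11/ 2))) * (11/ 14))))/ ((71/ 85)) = 355810/ 71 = 5011.41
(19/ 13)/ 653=19/ 8489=0.00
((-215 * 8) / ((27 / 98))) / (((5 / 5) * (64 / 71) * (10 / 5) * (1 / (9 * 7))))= -5235895 / 24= -218162.29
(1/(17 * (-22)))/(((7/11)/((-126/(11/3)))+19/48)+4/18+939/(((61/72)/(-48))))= 13176/262155989843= 0.00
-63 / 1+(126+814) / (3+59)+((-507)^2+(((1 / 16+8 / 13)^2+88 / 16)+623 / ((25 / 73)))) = 8678341665311 / 33529600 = 258826.28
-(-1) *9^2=81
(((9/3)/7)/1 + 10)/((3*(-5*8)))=-73/840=-0.09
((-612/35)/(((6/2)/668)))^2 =18570057984/1225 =15159231.01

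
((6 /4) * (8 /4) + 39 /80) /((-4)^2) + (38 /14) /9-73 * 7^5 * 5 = -494690473303 /80640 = -6134554.48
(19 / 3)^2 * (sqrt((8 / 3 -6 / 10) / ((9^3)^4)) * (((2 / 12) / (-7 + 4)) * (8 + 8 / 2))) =-722 * sqrt(465) / 215233605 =-0.00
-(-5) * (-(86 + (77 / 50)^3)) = -11206533 / 25000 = -448.26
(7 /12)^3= 343 /1728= 0.20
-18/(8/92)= -207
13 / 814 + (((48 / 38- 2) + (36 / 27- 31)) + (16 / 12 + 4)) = -1162465 / 46398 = -25.05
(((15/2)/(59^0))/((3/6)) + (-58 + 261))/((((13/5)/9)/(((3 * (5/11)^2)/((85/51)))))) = 441450/1573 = 280.64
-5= -5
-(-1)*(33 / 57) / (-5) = -11 / 95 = -0.12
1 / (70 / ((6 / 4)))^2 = 9 / 19600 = 0.00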